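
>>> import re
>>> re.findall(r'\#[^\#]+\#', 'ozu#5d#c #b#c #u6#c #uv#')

['#5d#', '#b#', '#u6#', '#uv#']

Scanning left to right: at [3:7] → '#5d#'; at [9:12] → '#b#'; at [14:18] → '#u6#'; at [20:24] → '#uv#'.
No capturing groups, so `findall` returns the 4 full match strings.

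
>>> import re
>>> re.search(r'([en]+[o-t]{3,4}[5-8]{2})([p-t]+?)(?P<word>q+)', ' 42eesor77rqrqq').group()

This matches one or more of one of [en], then 3 to 4 of a character in [o-t], then exactly 2 of a character in [5-8] (captured); then one or more of a character in [p-t] (lazy) (captured); then one or more of a literal 'q' (captured as 'word').
Lazy quantifiers expand one character at a time until the remainder of the pattern can match.
Unlike `match`, `search` isn't anchored — it looks for the pattern anywhere in the string.
The match spans [3:12] → 'eesor77rq'.
Captured: group 1 = 'eesor77', group 2 = 'r', group 3 = 'q'.

'eesor77rq'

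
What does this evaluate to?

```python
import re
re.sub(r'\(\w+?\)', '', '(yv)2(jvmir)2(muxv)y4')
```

'22y4'

Matches: at [0:4] → '(yv)'; at [5:12] → '(jvmir)'; at [13:19] → '(muxv)'.
Each match is replaced by ''.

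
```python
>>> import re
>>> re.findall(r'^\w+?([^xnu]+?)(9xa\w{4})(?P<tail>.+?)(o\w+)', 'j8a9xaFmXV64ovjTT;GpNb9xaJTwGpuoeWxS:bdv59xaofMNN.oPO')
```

This matches anchored at the start of the string; then one or more of a word character (lazy); then one or more of any character except [xnu] (lazy) (captured); then the literal '9xa', then exactly 4 of a word character (captured); then one or more of any character (lazy) (captured as 'tail'); then the literal 'o', then one or more of a word character (captured).
Lazy quantifiers expand one character at a time until the remainder of the pattern can match.
Walking the string: at [0:17] match 'j8a9xaFmXV64ovjTT', groups = ('8a', '9xaFmXV', '64', 'ovjTT').
With 4 capturing groups, `findall` returns a 4-tuple per match.

[('8a', '9xaFmXV', '64', 'ovjTT')]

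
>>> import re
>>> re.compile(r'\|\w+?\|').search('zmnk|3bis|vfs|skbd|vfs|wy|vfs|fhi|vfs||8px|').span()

(4, 10)

The match spans [4:10] → '|3bis|'.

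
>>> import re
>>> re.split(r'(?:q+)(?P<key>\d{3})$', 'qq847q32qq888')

['qq847q32', '888', '']

Pattern: one or more of a literal 'q' (non-capturing group); then exactly 3 of a digit (captured as 'key'); then anchored at the end.
Matches to split on: at [8:13] → 'qq888'.
`re.split` interleaves the captured-group text with the surrounding fragments.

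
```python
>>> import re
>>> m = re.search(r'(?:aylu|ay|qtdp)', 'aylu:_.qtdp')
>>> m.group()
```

'aylu'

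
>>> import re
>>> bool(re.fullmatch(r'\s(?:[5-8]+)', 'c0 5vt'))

False

The pattern matches whitespace; then one or more of a character in [5-8] (non-capturing group).
For `fullmatch`, every character of the input must be accounted for by the pattern.
Here there's no way to consume every character, so the call returns None, and `bool(None)` is False.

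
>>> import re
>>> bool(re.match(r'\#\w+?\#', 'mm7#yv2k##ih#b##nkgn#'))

`re.match` only tries the pattern at the start of the string.
Here position 0 doesn't satisfy it, so the call returns None, and `bool(None)` is False.

False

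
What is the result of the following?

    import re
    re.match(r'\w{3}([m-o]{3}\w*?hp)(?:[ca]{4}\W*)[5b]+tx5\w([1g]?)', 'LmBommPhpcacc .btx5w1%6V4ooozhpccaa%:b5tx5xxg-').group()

'LmBommPhpcacc .btx5w1'

`re.match` only tries the pattern at the start of the string.
The match spans [0:21] → 'LmBommPhpcacc .btx5w1'.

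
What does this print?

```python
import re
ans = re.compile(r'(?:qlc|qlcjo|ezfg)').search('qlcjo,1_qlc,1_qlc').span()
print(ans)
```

(0, 3)

`|` is ordered: at each position the engine commits to the first alternative that works.
The match spans [0:3] → 'qlc'.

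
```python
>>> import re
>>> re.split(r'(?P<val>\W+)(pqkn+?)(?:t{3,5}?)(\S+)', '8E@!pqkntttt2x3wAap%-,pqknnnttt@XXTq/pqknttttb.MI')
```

The pattern matches one or more of a non-word character (captured as 'val'); then the literal 'pqk', then one or more of the literal 'n' (lazy) (captured); then 3 to 5 of a literal 't' (lazy) (non-capturing group); then one or more of a non-whitespace character (captured).
Because the quantifier is non-greedy, it stops expanding at the earliest point where the rest of the pattern can succeed.
Matches to split on: at [2:49] → '@!pqkntttt2x3wAap%-,pqknnnttt@XXTq/pqknttttb.MI'.
The group in the pattern means `split` returns the separators' captures alongside the pieces.

['8E', '@!', 'pqkn', 't2x3wAap%-,pqknnnttt@XXTq/pqknttttb.MI', '']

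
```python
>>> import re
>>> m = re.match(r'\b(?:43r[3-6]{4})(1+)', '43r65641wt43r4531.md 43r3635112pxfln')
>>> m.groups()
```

('1',)

The match spans [0:8] → '43r65641'.
Captured: group 1 = '1'.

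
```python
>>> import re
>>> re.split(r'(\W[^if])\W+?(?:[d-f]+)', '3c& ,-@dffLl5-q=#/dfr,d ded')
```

['3c', '& ', 'Ll5', '-q', 'r', ',d', '']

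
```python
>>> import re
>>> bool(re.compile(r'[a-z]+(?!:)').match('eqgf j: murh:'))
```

A negative assertion filters positions out without eating any characters.
`re.match` won't scan ahead — the pattern has to work from the very first character.
The match spans [0:4] → 'eqgf'.

True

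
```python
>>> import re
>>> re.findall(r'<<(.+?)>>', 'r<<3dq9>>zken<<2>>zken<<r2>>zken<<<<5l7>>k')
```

['3dq9', '2', 'r2', '<<5l7']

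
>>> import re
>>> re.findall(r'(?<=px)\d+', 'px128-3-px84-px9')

The `(?=…)`/`(?<=…)` assertion just peeks at neighbouring text; it doesn't advance the match position.
Matches: at [2:5] → '128'; at [10:12] → '84'; at [15:16] → '9'.
With no groups in the pattern, `findall` gives back each whole match — 3 here.

['128', '84', '9']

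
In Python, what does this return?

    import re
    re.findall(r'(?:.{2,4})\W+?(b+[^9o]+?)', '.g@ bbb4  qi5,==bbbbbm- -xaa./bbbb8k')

['bbb4', 'bbbbbm', 'bbbb8']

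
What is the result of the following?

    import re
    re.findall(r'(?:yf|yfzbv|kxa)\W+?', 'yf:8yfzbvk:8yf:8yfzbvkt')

['yf:', 'yf:']

Matches: at [0:3] → 'yf:'; at [12:15] → 'yf:'.
`findall` yields the raw match text (2 of them) because the pattern has no groups.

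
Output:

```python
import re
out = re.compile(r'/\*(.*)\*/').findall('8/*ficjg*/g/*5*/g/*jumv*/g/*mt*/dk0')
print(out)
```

Scanning left to right: at [1:32] match '/*ficjg*/g/*5*/g/*jumv*/g/*mt*/', group 1 = 'ficjg*/g/*5*/g/*jumv*/g/*mt'.
With a single group, `findall` returns only what that group captured — 1 item.

['ficjg*/g/*5*/g/*jumv*/g/*mt']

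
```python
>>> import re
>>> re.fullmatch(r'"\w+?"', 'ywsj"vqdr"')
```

`re.fullmatch` is like wrapping the pattern in `^…$` (in single-line mode).
Here the string isn't matched end-to-end, so the call returns None.

None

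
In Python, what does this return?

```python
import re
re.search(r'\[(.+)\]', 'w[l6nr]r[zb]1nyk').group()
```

Unlike `match`, `search` isn't anchored — it looks for the pattern anywhere in the string.
The match spans [1:12] → '[l6nr]r[zb]'.
Captured: group 1 = 'l6nr]r[zb'.

'[l6nr]r[zb]'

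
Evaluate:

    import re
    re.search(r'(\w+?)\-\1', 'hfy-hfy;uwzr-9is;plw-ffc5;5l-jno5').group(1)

'hfy'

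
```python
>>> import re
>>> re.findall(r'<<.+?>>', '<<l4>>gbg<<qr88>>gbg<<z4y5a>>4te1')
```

A `+?`/`*?`/`{m,n}?` starts at its minimum and grows only as far as needed for what follows to match.
No capturing groups, so `findall` returns the 3 full match strings.

['<<l4>>', '<<qr88>>', '<<z4y5a>>']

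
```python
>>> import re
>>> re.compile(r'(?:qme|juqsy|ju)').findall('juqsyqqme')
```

The regex engine tests alternatives in the order written; an earlier branch that matches wins even if a later one would match more.
`findall` yields the raw match text (2 of them) because the pattern has no groups.

['juqsy', 'qme']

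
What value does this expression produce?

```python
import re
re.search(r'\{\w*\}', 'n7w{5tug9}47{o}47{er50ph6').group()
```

'{5tug9}'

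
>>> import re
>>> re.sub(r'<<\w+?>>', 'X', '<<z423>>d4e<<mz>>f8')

'Xd4eXf8'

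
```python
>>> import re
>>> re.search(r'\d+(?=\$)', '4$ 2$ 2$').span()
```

(0, 1)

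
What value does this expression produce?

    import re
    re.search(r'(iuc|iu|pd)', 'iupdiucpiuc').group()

'iu'

`re.search` tries every starting position until one works.
The match spans [0:2] → 'iu'.
Captured: group 1 = 'iu'.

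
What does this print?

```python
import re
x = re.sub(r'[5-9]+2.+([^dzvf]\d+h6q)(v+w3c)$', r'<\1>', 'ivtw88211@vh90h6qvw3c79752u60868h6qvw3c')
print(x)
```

The replacement refers to a captured group, so each match is rewritten using its own captured text.

ivtw<68h6q>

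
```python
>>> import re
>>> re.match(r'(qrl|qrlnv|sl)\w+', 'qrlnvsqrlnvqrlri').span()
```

With `match`, the pattern is implicitly anchored at the beginning.
The match spans [0:16] → 'qrlnvsqrlnvqrlri'.

(0, 16)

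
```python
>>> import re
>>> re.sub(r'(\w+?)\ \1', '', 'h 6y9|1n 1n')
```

After group 1 captures some text, `\1` only succeeds where that same text appears again.
Each match is replaced by ''.

'h 6y9|'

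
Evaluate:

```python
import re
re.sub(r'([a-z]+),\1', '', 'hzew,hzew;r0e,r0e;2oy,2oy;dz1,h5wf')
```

`\1` is not a pattern — it's the concrete string captured by group 1, re-applied verbatim.
Matches: at [0:9] → 'hzew,hzew'.
Every occurrence is swapped for ''.

';r0e,r0e;2oy,2oy;dz1,h5wf'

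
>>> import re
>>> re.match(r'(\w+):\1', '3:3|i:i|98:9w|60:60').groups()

('3',)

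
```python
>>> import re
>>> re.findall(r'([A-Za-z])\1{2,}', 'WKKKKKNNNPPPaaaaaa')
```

['K', 'N', 'P', 'a']

`\1` is not a pattern — it's the concrete string captured by group 1, re-applied verbatim.
Scanning left to right: at [1:6] match 'KKKKK', group 1 = 'K'; at [6:9] match 'NNN', group 1 = 'N'; at [9:12] match 'PPP', group 1 = 'P'; at [12:18] match 'aaaaaa', group 1 = 'a'.
Because there's exactly one group, `findall` drops the full match and keeps group 1 from each hit.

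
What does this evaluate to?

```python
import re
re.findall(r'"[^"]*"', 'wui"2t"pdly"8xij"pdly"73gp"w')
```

['"2t"', '"8xij"', '"73gp"']

With no groups in the pattern, `findall` gives back each whole match — 3 here.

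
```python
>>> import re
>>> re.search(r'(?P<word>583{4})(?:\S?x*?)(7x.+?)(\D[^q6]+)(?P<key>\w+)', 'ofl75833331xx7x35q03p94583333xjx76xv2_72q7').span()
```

(4, 42)

This matches the literal '58', then exactly 4 of the literal '3' (captured as 'word'); then optionally a non-whitespace character, then zero or more of a literal 'x' (lazy) (non-capturing group); then the literal '7x', then one or more of any character (lazy) (captured); then a non-digit, then one or more of any character except [q6] (captured); then one or more of a word character (captured as 'key').
The match spans [4:42] → '5833331xx7x35q03p94583333xjx76xv2_72q7'.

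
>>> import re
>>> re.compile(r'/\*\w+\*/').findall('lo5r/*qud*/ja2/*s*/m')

`findall` yields the raw match text (2 of them) because the pattern has no groups.

['/*qud*/', '/*s*/']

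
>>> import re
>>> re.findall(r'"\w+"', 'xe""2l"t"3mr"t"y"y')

Scanning left to right: at [3:7] → '"2l"'; at [8:13] → '"3mr"'; at [14:17] → '"y"'.
`findall` yields the raw match text (3 of them) because the pattern has no groups.

['"2l"', '"3mr"', '"y"']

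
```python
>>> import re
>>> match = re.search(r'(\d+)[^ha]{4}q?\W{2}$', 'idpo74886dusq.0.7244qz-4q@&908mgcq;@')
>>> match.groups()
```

Pattern: one or more of a digit (captured); then exactly 4 of any character except [ha], then optionally the literal 'q', then exactly 2 of a non-word character; then anchored at the end.
`re.search` scans for the first position where the pattern succeeds.
The match spans [27:36] → '908mgcq;@'.
Captured: group 1 = '908'.

('908',)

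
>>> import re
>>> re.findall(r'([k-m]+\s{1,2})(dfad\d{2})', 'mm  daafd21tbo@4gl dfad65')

Pattern: one or more of a character in [k-m], then 1 to 2 of whitespace (captured); then the literal 'd', then the literal 'fad', then exactly 2 of a digit (captured).
Scanning left to right: at [17:25] match 'l dfad65', groups = ('l ', 'dfad65').
Multiple groups make `findall` return tuples — one 2-tuple for the one match.

[('l ', 'dfad65')]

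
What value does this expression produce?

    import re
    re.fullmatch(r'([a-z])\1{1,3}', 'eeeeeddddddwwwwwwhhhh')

None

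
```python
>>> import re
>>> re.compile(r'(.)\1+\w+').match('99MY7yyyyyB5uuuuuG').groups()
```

('9',)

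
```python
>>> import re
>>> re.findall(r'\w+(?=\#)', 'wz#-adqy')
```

['wz']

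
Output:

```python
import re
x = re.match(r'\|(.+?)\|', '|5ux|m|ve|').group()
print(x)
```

With the lazy modifier that quantifier settles for the fewest repetitions that let the rest of the pattern succeed (the atoms after it are unaffected and can still be greedy).
`re.match` only tries the pattern at the start of the string.
The match spans [0:5] → '|5ux|'.
Captured: group 1 = '5ux'.

|5ux|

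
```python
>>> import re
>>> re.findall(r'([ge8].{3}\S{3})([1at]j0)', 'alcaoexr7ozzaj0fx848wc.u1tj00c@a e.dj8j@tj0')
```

[('exr7ozz', 'aj0'), ('e.dj8j@', 'tj0')]

`findall` packs the 2 group values into a tuple for every match.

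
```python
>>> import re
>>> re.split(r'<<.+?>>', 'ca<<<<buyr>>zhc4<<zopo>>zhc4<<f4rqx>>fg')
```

Lazy quantifiers expand one character at a time until the remainder of the pattern can match.
`split` removes every match and returns the 4 fragments in between.

['ca', 'zhc4', 'zhc4', 'fg']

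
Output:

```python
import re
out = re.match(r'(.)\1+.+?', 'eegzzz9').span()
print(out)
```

`\1` has to match the exact text group 1 already captured.
`re.match` only tries the pattern at the start of the string.
The match spans [0:3] → 'eeg'.
Captured: group 1 = 'e'.

(0, 3)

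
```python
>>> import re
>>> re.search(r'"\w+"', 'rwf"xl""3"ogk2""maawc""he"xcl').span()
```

(3, 7)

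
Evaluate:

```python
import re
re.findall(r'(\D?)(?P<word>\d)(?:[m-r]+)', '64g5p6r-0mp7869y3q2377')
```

This matches optionally a non-digit (captured); then a digit (captured as 'word'); then one or more of a character in [m-r] (non-capturing group).
Scanning left to right: at [2:5] match 'g5p', groups = ('g', '5'); at [5:7] match '6r', groups = ('', '6'); at [7:11] match '-0mp', groups = ('-', '0'); at [15:18] match 'y3q', groups = ('y', '3').
2 groups means each result is a tuple of 2 captured strings — 4 here.

[('g', '5'), ('', '6'), ('-', '0'), ('y', '3')]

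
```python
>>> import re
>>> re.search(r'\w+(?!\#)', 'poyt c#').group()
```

'poyt'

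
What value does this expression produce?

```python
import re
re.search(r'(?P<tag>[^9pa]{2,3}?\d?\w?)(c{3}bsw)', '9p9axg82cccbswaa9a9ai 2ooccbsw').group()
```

This matches 2 to 3 of any character except [9pa] (lazy), then optionally a digit, then optionally a word character (captured as 'tag'); then exactly 3 of a literal 'c', then the literal 'bsw' (captured).
Unlike `match`, `search` isn't anchored — it looks for the pattern anywhere in the string.
The match spans [4:14] → 'xg82cccbsw'.
Captured: group 1 = 'xg82', group 2 = 'cccbsw'.

'xg82cccbsw'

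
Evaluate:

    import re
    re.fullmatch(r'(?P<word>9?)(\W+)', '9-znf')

None

The pattern matches optionally a literal '9' (captured as 'word'); then one or more of a non-word character (captured).
`re.fullmatch` is like wrapping the pattern in `^…$` (in single-line mode).
Here the string isn't matched end-to-end, so the call returns None.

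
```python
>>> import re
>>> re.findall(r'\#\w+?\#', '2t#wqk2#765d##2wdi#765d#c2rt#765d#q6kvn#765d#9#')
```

['#wqk2#', '#2wdi#', '#c2rt#', '#q6kvn#', '#9#']

Matches: at [2:8] → '#wqk2#'; at [13:19] → '#2wdi#'; at [23:29] → '#c2rt#'; at [33:40] → '#q6kvn#'; at [44:47] → '#9#'.
Since nothing is captured, `findall` lists the 5 matched substrings directly.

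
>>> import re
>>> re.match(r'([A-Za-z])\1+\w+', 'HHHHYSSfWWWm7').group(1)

'H'

`\1` has to match the exact text group 1 already captured.
`re.match` won't scan ahead — the pattern has to work from the very first character.
The match spans [0:13] → 'HHHHYSSfWWWm7'.
Captured: group 1 = 'H'.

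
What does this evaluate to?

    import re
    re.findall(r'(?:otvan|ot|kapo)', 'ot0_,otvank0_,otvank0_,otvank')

['ot', 'otvan', 'otvan', 'otvan']

`|` is ordered: at each position the engine commits to the first alternative that works.
Matches: at [0:2] → 'ot'; at [5:10] → 'otvan'; at [14:19] → 'otvan'; at [23:28] → 'otvan'.
Since nothing is captured, `findall` lists the 4 matched substrings directly.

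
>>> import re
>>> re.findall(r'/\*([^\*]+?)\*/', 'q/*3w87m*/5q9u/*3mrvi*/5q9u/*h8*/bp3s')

['3w87m', '3mrvi', 'h8']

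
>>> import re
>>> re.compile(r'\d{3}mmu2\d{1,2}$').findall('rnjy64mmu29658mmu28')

The pattern matches exactly 3 of a digit, then the literal 'mm'; then the literal 'u2', then 1 to 2 of a digit; then anchored at the end.
Matches: at [11:19] → '658mmu28'.
Since nothing is captured, `findall` lists the 1 matched substring directly.

['658mmu28']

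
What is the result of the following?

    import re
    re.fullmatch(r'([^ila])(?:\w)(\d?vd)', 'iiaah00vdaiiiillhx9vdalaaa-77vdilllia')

The pattern matches any character except [ila] (captured); then a word character (non-capturing group); then optionally a digit, then the literal 'vd' (captured).
`re.fullmatch` requires the pattern to consume the entire string.
Here there's no way to consume every character, so the call returns None.

None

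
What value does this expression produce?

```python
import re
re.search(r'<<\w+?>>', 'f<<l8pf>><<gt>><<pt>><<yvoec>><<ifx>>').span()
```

(1, 9)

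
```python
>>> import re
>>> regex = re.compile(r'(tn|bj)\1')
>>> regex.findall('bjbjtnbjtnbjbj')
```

The backreference `\1` re-matches whatever the first group consumed, character for character.
Matches: at [0:4] match 'bjbj', group 1 = 'bj'; at [10:14] match 'bjbj', group 1 = 'bj'.
Because there's exactly one group, `findall` drops the full match and keeps group 1 from each hit.

['bj', 'bj']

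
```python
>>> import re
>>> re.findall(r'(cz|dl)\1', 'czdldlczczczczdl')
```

A backreference is literal: `\1` must see the identical characters the first group matched.
Scanning left to right: at [2:6] match 'dldl', group 1 = 'dl'; at [6:10] match 'czcz', group 1 = 'cz'; at [10:14] match 'czcz', group 1 = 'cz'.
`findall` collects group 1 from each match (3 total).

['dl', 'cz', 'cz']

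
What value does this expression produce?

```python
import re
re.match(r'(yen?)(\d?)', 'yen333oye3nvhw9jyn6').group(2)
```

'3'

The match spans [0:4] → 'yen3'.
Captured: group 1 = 'yen', group 2 = '3'.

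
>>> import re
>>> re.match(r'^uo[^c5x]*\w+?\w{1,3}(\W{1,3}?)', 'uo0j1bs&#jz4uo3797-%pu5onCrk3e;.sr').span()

(0, 31)

`re.match` only tries the pattern at the start of the string.
The match spans [0:31] → 'uo0j1bs&#jz4uo3797-%pu5onCrk3e;'.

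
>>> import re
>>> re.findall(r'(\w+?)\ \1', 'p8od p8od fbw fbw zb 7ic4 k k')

`\1` has to match the exact text group 1 already captured.
`findall` collects group 1 from each match (3 total).

['p8od', 'fbw', 'k']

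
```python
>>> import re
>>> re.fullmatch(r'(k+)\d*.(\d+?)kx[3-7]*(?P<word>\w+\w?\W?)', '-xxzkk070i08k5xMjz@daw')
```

`re.fullmatch` is like wrapping the pattern in `^…$` (in single-line mode).
Here the string isn't matched end-to-end, so the call returns None.

None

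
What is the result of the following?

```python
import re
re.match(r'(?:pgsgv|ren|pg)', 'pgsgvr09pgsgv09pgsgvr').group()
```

'pgsgv'

Branches in `(...|...)` are attempted left-to-right; the first branch that allows the whole pattern to succeed is taken.
`match` is anchored at position 0; if the pattern doesn't fit there, it returns None.
The match spans [0:5] → 'pgsgv'.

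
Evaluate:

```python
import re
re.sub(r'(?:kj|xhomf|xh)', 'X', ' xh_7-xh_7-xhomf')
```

`|` is ordered: at each position the engine commits to the first alternative that works.
Each match is replaced by 'X'.

' X_7-X_7-X'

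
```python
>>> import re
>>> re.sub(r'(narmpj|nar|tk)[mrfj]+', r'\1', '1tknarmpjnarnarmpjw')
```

'1tknarpjnarnarpjw'

Each match is replaced using the text its own group 1 captured.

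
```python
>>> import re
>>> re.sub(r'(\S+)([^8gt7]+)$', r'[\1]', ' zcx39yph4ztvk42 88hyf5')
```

' zcx39yph4ztvk42 [88hyf]'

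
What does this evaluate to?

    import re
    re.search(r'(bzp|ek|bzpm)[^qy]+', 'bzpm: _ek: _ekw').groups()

('bzp',)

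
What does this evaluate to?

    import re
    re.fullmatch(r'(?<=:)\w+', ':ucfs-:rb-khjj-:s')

`fullmatch` succeeds only if the pattern covers the string from start to end.
Here the string isn't matched end-to-end, so the call returns None.

None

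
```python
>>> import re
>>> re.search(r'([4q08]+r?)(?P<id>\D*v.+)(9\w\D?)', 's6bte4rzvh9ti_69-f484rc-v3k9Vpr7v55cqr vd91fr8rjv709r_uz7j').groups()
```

The pattern matches one or more of one of [4q08], then optionally a literal 'r' (captured); then zero or more of a non-digit, then the literal 'v', then one or more of any character (captured as 'id'); then the literal '9', then a word character, then optionally a non-digit (captured).
Unlike `match`, `search` isn't anchored — it looks for the pattern anywhere in the string.
The match spans [5:54] → '4rzvh9ti_69-f484rc-v3k9Vpr7v55cqr vd91fr8rjv709r_'.
Captured: group 1 = '4r', group 2 = 'zvh9ti_69-f484rc-v3k9Vpr7v55cqr vd91fr8rjv70', group 3 = '9r_'.

('4r', 'zvh9ti_69-f484rc-v3k9Vpr7v55cqr vd91fr8rjv70', '9r_')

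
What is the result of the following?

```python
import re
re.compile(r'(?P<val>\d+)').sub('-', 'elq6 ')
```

'elq- '

This matches one or more of a digit (captured as 'val').
Matches: at [3:4] → '6'.
Each match is replaced by '-'.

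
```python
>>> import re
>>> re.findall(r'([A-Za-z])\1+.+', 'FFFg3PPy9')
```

['F']

`\1` is not a pattern — it's the concrete string captured by group 1, re-applied verbatim.
Walking the string: at [0:9] match 'FFFg3PPy9', group 1 = 'F'.
One capturing group, so `findall` returns just the captured substring from the one match — 1 in all.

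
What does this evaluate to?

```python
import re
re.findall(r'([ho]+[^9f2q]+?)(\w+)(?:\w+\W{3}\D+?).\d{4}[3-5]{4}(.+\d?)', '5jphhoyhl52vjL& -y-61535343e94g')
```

[('hhoy', 'hl52vj', 'e94g')]

A `+?`/`*?`/`{m,n}?` starts at its minimum and grows only as far as needed for what follows to match.
With 3 capturing groups, `findall` returns a 3-tuple per match.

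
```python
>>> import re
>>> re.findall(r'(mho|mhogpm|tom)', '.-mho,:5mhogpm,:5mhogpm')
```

['mho', 'mho', 'mho']

Alternation isn't longest-match — the leftmost alternative that fits at this position is chosen.
Scanning left to right: at [2:5] match 'mho', group 1 = 'mho'; at [8:11] match 'mho', group 1 = 'mho'; at [17:20] match 'mho', group 1 = 'mho'.
Because there's exactly one group, `findall` drops the full match and keeps group 1 from each hit.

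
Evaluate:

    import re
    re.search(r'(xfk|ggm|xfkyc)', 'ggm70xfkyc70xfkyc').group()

'ggm'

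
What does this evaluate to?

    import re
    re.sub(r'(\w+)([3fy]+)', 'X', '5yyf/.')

'X/.'

The pattern matches one or more of a word character (captured); then one or more of one of [3fy] (captured).
Matches: at [0:4] → '5yyf'.
Each match is replaced by 'X'.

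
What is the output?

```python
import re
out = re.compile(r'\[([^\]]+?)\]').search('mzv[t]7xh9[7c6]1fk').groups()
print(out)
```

The match spans [3:6] → '[t]'.
Captured: group 1 = 't'.

('t',)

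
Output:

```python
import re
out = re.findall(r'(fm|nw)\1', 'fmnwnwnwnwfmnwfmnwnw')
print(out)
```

['nw', 'nw', 'nw']

After group 1 captures some text, `\1` only succeeds where that same text appears again.
Scanning left to right: at [2:6] match 'nwnw', group 1 = 'nw'; at [6:10] match 'nwnw', group 1 = 'nw'; at [16:20] match 'nwnw', group 1 = 'nw'.
Because there's exactly one group, `findall` drops the full match and keeps group 1 from each hit.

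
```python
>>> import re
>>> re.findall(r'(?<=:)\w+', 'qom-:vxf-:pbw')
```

Lookahead/lookbehind check context without consuming it, so the matched span excludes the asserted characters.
With no groups in the pattern, `findall` gives back each whole match — 2 here.

['vxf', 'pbw']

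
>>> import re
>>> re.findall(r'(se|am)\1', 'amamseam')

['am']

The backreference `\1` re-matches whatever the first group consumed, character for character.
With a single group, `findall` returns only what that group captured — 1 item.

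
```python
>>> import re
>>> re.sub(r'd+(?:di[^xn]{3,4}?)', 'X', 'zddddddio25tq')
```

'zXtq'

This matches one or more of a literal 'd'; then the literal 'di', then 3 to 4 of any character except [xn] (lazy) (non-capturing group).
Matches: at [1:11] → 'ddddddio25'.
`sub` substitutes 'X' at each match site.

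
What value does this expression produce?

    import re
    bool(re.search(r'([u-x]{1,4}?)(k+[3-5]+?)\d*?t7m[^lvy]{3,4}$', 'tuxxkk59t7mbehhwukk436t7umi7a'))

False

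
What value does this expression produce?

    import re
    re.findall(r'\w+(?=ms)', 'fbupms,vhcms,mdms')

Lookahead/lookbehind check context without consuming it, so the matched span excludes the asserted characters.
Since nothing is captured, `findall` lists the 3 matched substrings directly.

['fbup', 'vhc', 'md']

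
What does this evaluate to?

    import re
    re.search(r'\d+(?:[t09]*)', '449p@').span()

Pattern: one or more of a digit; then zero or more of one of [t09] (non-capturing group).
The match spans [0:3] → '449'.

(0, 3)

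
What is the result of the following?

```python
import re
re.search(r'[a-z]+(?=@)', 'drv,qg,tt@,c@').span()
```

(7, 9)

The positive lookaround only admits positions where the adjacent text matches; those characters stay outside the span.
The match spans [7:9] → 'tt'.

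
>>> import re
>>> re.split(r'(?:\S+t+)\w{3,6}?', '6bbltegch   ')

This matches one or more of a non-whitespace character, then one or more of the literal 't' (non-capturing group); then 3 to 6 of a word character (lazy).
A non-greedy quantifier consumes as few characters as it can — just enough that the remainder of the pattern still matches from where it stops; whatever follows it matches normally.
Matches to split on: at [0:8] → '6bbltegc'.
Each match becomes a cut point; 2 segments remain.

['', 'h   ']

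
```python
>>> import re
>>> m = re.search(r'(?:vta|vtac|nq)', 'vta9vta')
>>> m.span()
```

(0, 3)

`re.search` tries every starting position until one works.
The match spans [0:3] → 'vta'.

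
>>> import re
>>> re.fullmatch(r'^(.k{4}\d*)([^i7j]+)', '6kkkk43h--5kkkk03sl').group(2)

The match spans [0:19] → '6kkkk43h--5kkkk03sl'.
Captured: group 1 = '6kkkk43', group 2 = 'h--5kkkk03sl'.

'h--5kkkk03sl'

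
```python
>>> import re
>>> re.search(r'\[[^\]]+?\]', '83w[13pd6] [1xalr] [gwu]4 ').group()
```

'[13pd6]'

The match spans [3:10] → '[13pd6]'.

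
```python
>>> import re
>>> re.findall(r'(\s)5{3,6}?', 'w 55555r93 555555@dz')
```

The pattern matches whitespace (captured); then 3 to 6 of a literal '5' (lazy).
With a single group, `findall` returns only what that group captured — 2 items.

[' ', ' ']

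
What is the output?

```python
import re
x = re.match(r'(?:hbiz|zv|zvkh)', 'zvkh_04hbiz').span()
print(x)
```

(0, 2)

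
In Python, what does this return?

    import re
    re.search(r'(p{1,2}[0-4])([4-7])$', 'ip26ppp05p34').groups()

('p3', '4')

Pattern: 1 to 2 of the literal 'p', then a character in [0-4] (captured); then a character in [4-7] (captured); then anchored at the end.
`re.search` tries every starting position until one works.
The match spans [9:12] → 'p34'.
Captured: group 1 = 'p3', group 2 = '4'.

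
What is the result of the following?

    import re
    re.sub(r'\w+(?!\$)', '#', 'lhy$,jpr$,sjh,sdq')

The negative lookahead/lookbehind blocks any match where the forbidden context is present.
Matches: at [0:2] → 'lh'; at [5:7] → 'jp'; at [10:13] → 'sjh'; at [14:17] → 'sdq'.
`sub` substitutes '#' at each match site.

'#y$,#r$,#,#'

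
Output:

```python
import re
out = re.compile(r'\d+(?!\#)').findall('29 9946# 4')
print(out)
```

['29', '994', '4']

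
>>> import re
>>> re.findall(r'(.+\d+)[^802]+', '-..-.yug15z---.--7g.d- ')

['-..-.yug15z---.--7']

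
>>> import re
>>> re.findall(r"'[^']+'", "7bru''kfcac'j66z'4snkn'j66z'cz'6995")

Scanning left to right: at [5:12] → "'kfcac'"; at [16:23] → "'4snkn'"; at [27:31] → "'cz'".
No capturing groups, so `findall` returns the 3 full match strings.

["'kfcac'", "'4snkn'", "'cz'"]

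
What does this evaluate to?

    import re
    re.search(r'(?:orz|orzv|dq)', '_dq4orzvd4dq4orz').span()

`search` walks the string left to right and returns the first match it finds.
The match spans [1:3] → 'dq'.

(1, 3)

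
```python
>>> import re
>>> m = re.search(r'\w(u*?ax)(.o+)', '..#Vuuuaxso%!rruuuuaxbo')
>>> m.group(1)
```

'uuuax'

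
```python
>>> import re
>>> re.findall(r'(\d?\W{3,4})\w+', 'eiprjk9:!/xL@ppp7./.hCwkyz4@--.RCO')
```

['9:!/', '7./.', '@--.']

The pattern matches optionally a digit, then 3 to 4 of a non-word character (captured); then one or more of a word character.
`findall` collects group 1 from each match (3 total).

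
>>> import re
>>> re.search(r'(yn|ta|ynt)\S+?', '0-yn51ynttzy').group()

'yn5'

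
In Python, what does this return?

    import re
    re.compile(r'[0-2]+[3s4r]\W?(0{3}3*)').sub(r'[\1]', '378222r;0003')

'378[0003]'

This matches one or more of a character in [0-2], then one of [3s4r], then optionally a non-word character; then exactly 3 of a literal '0', then zero or more of the literal '3' (captured).
Matches: at [3:12] → '222r;0003'.
`\1` in the replacement pulls in group 1's text for each match.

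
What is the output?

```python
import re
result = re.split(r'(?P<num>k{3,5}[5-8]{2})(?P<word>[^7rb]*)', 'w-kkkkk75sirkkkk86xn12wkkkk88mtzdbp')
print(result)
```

Pattern: 3 to 5 of a literal 'k', then exactly 2 of a character in [5-8] (captured as 'num'); then zero or more of any character except [7rb] (captured as 'word').
Matches to split on: at [2:11] → 'kkkkk75si'; at [12:33] → 'kkkk86xn12wkkkk88mtzd'.
`re.split` interleaves the captured-group text with the surrounding fragments.

['w-', 'kkkkk75', 'si', 'r', 'kkkk86', 'xn12wkkkk88mtzd', 'bp']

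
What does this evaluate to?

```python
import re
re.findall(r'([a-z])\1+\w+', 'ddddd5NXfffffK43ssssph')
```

['d']

The backreference `\1` re-matches whatever the first group consumed, character for character.
`findall` collects group 1 from the one match (1 total).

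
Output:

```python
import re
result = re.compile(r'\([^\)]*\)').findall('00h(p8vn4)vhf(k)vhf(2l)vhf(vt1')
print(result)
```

['(p8vn4)', '(k)', '(2l)']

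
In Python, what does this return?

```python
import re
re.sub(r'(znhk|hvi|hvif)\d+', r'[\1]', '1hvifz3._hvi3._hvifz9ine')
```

Matches: at [9:13] → 'hvi3'.
`\1` in the replacement pulls in group 1's text for each match.

'1hvifz3._[hvi]._hvifz9ine'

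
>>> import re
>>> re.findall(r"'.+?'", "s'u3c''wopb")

["'u3c'"]

Since nothing is captured, `findall` lists the 1 matched substring directly.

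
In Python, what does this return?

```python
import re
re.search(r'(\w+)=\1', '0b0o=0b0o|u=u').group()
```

'0b0o=0b0o'

`\1` is not a pattern — it's the concrete string captured by group 1, re-applied verbatim.
The match spans [0:9] → '0b0o=0b0o'.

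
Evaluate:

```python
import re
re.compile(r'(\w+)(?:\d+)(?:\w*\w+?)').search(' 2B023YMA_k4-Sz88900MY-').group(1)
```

'2B02'

The pattern matches one or more of a word character (captured); then one or more of a digit (non-capturing group); then zero or more of a word character, then one or more of a word character (lazy) (non-capturing group).
Unlike `match`, `search` isn't anchored — it looks for the pattern anywhere in the string.
The match spans [1:12] → '2B023YMA_k4'.
Captured: group 1 = '2B02'.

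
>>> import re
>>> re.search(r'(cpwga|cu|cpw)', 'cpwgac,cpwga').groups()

('cpwga',)

The regex engine tests alternatives in the order written; an earlier branch that matches wins even if a later one would match more.
`re.search` tries every starting position until one works.
The match spans [0:5] → 'cpwga'.
Captured: group 1 = 'cpwga'.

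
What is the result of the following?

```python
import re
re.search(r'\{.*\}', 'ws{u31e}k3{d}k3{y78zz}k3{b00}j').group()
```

'{u31e}k3{d}k3{y78zz}k3{b00}'

`re.search` tries every starting position until one works.
The match spans [2:29] → '{u31e}k3{d}k3{y78zz}k3{b00}'.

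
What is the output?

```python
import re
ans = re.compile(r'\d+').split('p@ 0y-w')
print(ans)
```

['p@ ', 'y-w']

This matches one or more of a digit.
Matches to split on: at [3:4] → '0'.
Splitting on the pattern gives 2 pieces.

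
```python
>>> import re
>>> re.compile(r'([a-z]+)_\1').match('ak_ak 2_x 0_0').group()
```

`re.match` won't scan ahead — the pattern has to work from the very first character.
The match spans [0:5] → 'ak_ak'.

'ak_ak'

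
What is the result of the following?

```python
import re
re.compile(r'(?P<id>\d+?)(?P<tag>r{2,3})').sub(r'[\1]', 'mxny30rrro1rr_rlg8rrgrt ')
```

The pattern matches one or more of a digit (lazy) (captured as 'id'); then 2 to 3 of a literal 'r' (captured as 'tag').
Matches: at [4:9] → '30rrr'; at [10:13] → '1rr'; at [17:20] → '8rr'.
The replacement refers to a captured group, so each match is rewritten using its own captured text.

'mxny[30]o[1]_rlg[8]grt '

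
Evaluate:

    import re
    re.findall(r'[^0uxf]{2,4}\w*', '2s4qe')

The pattern matches 2 to 4 of any character except [0uxf]; then zero or more of a word character.
Scanning left to right: at [0:5] → '2s4qe'.
No capturing groups, so `findall` returns the 1 full match string.

['2s4qe']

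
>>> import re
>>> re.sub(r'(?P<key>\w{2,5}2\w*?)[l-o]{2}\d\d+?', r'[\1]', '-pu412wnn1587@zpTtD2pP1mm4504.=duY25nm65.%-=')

Pattern: 2 to 5 of a word character, then a literal '2', then zero or more of a word character (lazy) (captured as 'key'); then exactly 2 of a character in [l-o], then a digit; then one or more of a digit (lazy).
Matches: at [1:11] → 'pu412wnn15'; at [14:27] → 'zpTtD2pP1mm45'; at [31:40] → 'duY25nm65'.
Each match is replaced using the text its own group 1 captured.

'-[pu412w]87@[zpTtD2pP1]04.=[duY25].%-='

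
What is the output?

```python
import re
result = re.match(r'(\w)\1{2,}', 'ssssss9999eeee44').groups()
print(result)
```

('s',)

`\1` is not a pattern — it's the concrete string captured by group 1, re-applied verbatim.
`re.match` only tries the pattern at the start of the string.
The match spans [0:6] → 'ssssss'.
Captured: group 1 = 's'.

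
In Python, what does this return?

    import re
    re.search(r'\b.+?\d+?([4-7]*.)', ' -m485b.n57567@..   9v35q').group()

'm48'

The pattern matches a word boundary (`\b`, zero-width); then one or more of any character (lazy), then one or more of a digit (lazy); then zero or more of a character in [4-7], then any character (captured).
Because the quantifier is non-greedy, it stops expanding at the earliest point where the rest of the pattern can succeed.
`re.search` scans for the first position where the pattern succeeds.
The match spans [2:5] → 'm48'.
Captured: group 1 = '8'.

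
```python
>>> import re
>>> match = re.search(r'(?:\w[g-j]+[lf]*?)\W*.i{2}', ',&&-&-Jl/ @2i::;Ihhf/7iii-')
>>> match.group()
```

'Ihhf/7ii'

Pattern: a word character, then one or more of a character in [g-j], then zero or more of one of [lf] (lazy) (non-capturing group); then zero or more of a non-word character, then any character, then exactly 2 of a literal 'i'.
`re.search` tries every starting position until one works.
The match spans [16:24] → 'Ihhf/7ii'.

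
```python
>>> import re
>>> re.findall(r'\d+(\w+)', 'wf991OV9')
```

['OV9']

This matches one or more of a digit; then one or more of a word character (captured).
Walking the string: at [2:8] match '991OV9', group 1 = 'OV9'.
Because there's exactly one group, `findall` drops the full match and keeps group 1 from the one hit.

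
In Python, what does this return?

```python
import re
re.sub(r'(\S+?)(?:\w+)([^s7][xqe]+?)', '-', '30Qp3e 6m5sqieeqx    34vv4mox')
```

'- -    -'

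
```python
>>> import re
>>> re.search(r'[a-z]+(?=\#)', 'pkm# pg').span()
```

(0, 3)

Because the assertion is zero-width, the text it checks is not consumed and won't appear in the result.
The match spans [0:3] → 'pkm'.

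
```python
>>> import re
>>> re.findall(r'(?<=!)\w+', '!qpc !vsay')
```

['qpc', 'vsay']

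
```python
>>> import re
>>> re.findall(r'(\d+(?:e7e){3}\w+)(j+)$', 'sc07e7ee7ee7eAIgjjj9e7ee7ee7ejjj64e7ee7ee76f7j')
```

[('07e7ee7ee7eAIgjjj9e7ee7ee7ejjj64e7ee7ee76f7', 'j')]

With 2 capturing groups, `findall` returns a 2-tuple per match.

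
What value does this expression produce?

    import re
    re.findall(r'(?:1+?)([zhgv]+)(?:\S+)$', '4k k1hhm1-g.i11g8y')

Pattern: one or more of a literal '1' (lazy) (non-capturing group); then one or more of one of [zhgv] (captured); then one or more of a non-whitespace character (non-capturing group); then anchored at the end.
Matches: at [4:18] match '1hhm1-g.i11g8y', group 1 = 'hh'.
One capturing group, so `findall` returns just the captured substring from the one match — 1 in all.

['hh']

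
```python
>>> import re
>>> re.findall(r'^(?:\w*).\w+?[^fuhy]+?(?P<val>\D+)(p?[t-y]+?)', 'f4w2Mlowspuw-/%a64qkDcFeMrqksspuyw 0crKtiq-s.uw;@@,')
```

A non-greedy quantifier consumes as few characters as it can — just enough that the remainder of the pattern still matches from where it stops; whatever follows it matches normally.
`findall` packs the 2 group values into a tuple for every match.

[('qkDcFeMrqksspuy', 'w')]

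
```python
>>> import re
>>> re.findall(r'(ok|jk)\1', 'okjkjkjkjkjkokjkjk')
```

['jk', 'jk', 'jk']

The backreference `\1` re-matches whatever the first group consumed, character for character.
Walking the string: at [2:6] match 'jkjk', group 1 = 'jk'; at [6:10] match 'jkjk', group 1 = 'jk'; at [14:18] match 'jkjk', group 1 = 'jk'.
Because there's exactly one group, `findall` drops the full match and keeps group 1 from each hit.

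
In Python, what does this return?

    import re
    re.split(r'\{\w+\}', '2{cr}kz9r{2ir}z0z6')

['2', 'kz9r', 'z0z6']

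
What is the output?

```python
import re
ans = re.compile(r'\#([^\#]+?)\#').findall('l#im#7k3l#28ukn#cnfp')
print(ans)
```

['im', '28ukn']

Because there's exactly one group, `findall` drops the full match and keeps group 1 from each hit.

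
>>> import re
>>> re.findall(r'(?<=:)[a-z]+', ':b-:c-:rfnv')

The lookaround is zero-width — it requires the adjacent text to match without consuming it, so the asserted text isn't part of the match.
Since nothing is captured, `findall` lists the 3 matched substrings directly.

['b', 'c', 'rfnv']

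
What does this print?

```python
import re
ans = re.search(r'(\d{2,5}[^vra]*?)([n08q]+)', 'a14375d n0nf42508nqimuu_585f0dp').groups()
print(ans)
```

('14375d ', 'n0n')

The pattern matches 2 to 5 of a digit, then zero or more of any character except [vra] (lazy) (captured); then one or more of one of [n08q] (captured).
Unlike `match`, `search` isn't anchored — it looks for the pattern anywhere in the string.
The match spans [1:11] → '14375d n0n'.
Captured: group 1 = '14375d ', group 2 = 'n0n'.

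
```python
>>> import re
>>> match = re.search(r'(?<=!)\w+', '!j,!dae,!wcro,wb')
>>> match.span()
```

The lookaround is zero-width — it requires the adjacent text to match without consuming it, so the asserted text isn't part of the match.
Unlike `match`, `search` isn't anchored — it looks for the pattern anywhere in the string.
The match spans [1:2] → 'j'.

(1, 2)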